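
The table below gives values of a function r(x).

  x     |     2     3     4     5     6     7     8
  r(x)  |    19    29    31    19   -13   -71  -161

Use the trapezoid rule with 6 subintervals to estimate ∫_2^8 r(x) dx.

-76

Δx = 1.
T_6 = (1/2)·[19 + 2·29 + 2·31 + 2·19 + 2·(-13) + 2·(-71) + (-161)] = -76.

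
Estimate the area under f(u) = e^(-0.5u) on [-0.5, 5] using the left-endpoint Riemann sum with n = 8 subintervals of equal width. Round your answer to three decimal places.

Δu = (5 − (-0.5))/8 = 0.6875.
Left endpoints: -0.5, 0.1875, 0.875, 1.5625, 2.25, 2.9375, 3.625, 4.3125.
f(-0.5) ≈ 1.284, f(0.1875) ≈ 0.911, f(0.875) ≈ 0.646, f(1.5625) ≈ 0.458, f(2.25) ≈ 0.325, f(2.9375) ≈ 0.230, f(3.625) ≈ 0.163, f(4.3125) ≈ 0.116.
Sum = Δu · [f(-0.5) + f(0.1875) + f(0.875) + ...].
Sum ≈ 2.841.

2.841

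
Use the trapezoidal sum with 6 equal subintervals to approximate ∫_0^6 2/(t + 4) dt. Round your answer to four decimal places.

Δt = (6 − 0)/6 = 1.
f(0) = 0.5, f(1) = 0.4, f(2) = 1/3, f(3) = 2/7, f(4) = 0.25, f(5) = 2/9, f(6) = 0.2.
T_6 = (Δt/2)·[f(t_0) + 2f(t_1) + ... + 2f(t_{5}) + f(t_6)].
Sum ≈ 1.8413.

1.8413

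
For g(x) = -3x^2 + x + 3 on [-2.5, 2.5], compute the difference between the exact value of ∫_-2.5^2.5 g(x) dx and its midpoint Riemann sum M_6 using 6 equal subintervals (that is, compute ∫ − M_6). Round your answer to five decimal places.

-0.86806

Exact integral: ∫_-2.5^2.5 g(x) dx = -16.25.
M_6 ≈ -15.3819444.
Error ≈ -16.25 − (-15.3819444) ≈ -0.86806.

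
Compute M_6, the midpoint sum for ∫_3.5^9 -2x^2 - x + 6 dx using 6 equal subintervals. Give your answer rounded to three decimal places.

-458.021

Δx = (9 − 3.5)/6 = 11/12.
Midpoints: 95/24, 4.875, 139/24, 161/24, 7.625, 205/24.
f(95/24) = -8437/288, f(4.875) = -46.40625, f(139/24) = -19261/288, f(161/24) = -26125/288, f(7.625) = -117.90625, f(205/24) = -42757/288.
Sum = Δx · [f(95/24) + f(4.875) + f(139/24) + ...].
Sum ≈ -458.021.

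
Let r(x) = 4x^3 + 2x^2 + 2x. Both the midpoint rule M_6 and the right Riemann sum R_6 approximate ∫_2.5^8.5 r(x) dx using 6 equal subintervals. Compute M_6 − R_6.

-1371

M_6 = 5612.
R_6 = 6983.
M_6 − R_6 = -1371.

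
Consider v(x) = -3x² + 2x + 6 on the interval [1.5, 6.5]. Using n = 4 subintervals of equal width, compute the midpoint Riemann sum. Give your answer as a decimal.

-199.296875

Δx = (6.5 − 1.5)/4 = 1.25.
Midpoints: 2.125, 3.375, 4.625, 5.875.
v(2.125) = -3.296875, v(3.375) = -21.421875, v(4.625) = -48.921875, v(5.875) = -85.796875.
Sum = Δx · [v(2.125) + v(3.375) + v(4.625) + v(5.875)].
Sum = -199.296875.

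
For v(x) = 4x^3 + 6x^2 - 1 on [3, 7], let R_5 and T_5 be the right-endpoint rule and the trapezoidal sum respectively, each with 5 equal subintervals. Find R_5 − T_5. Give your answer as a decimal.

R_5 = 3577.76.
T_5 = 2976.16.
R_5 − T_5 = 601.6.

601.6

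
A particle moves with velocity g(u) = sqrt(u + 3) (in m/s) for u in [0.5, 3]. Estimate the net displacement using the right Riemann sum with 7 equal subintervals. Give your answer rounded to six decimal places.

5.535354

Δu = (3 − 0.5)/7 = 5/14.
Right endpoints: 6/7, 17/14, 11/7, 27/14, 16/7, 37/14, 3.
g(6/7) ≈ 1.963961, g(17/14) ≈ 2.052873, g(11/7) ≈ 2.138090, g(27/14) ≈ 2.220039, g(16/7) ≈ 2.299068, g(37/14) ≈ 2.375470, g(3) ≈ 2.449490.
Sum = Δu · [g(6/7) + g(17/14) + g(11/7) + ...].
Sum ≈ 5.535354.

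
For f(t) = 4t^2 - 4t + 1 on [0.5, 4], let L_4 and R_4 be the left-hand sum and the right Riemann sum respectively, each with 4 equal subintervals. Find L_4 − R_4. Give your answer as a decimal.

L_4 = 37.515625.
R_4 = 80.390625.
L_4 − R_4 = -42.875.

-42.875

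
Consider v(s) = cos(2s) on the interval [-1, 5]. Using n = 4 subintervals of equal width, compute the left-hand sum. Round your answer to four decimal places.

0.3366

Δs = (5 − (-1))/4 = 1.5.
Left endpoints: -1, 0.5, 2, 3.5.
v(-1) ≈ -0.4161, v(0.5) ≈ 0.5403, v(2) ≈ -0.6536, v(3.5) ≈ 0.7539.
Sum = Δs · [v(-1) + v(0.5) + v(2) + v(3.5)].
Sum ≈ 0.3366.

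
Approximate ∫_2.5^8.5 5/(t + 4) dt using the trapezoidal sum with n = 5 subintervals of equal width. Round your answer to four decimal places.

3.2799

Δt = (8.5 − 2.5)/5 = 1.2.
f(2.5) = 10/13, f(3.7) = 50/77, f(4.9) = 50/89, f(6.1) = 50/101, f(7.3) = 50/113, f(8.5) = 0.4.
T_5 = (Δt/2)·[f(t_0) + 2f(t_1) + ... + 2f(t_{4}) + f(t_5)].
Sum ≈ 3.2799.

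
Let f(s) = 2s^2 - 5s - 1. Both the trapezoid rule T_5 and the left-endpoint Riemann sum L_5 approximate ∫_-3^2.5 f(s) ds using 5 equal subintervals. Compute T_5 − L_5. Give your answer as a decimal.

-18.15

T_5 = 32.01.
L_5 = 50.16.
T_5 − L_5 = -18.15.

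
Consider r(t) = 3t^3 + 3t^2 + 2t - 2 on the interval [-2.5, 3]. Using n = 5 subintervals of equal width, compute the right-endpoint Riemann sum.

Δt = (3 − (-2.5))/5 = 1.1.
Right endpoints: -1.4, -0.3, 0.8, 1.9, 3.
r(-1.4) = -7.152, r(-0.3) = -2.411, r(0.8) = 3.056, r(1.9) = 33.207, r(3) = 112.
Sum = Δt · [r(-1.4) + r(-0.3) + r(0.8) + r(1.9) + r(3)].
Sum = 152.57.

152.57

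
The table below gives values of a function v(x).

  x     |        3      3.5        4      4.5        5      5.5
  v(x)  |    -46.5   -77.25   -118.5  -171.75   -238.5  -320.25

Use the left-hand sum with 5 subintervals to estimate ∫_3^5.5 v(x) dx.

-326.25

Δx = 0.5.
Sum = 0.5·[(-46.5) + (-77.25) + (-118.5) + (-171.75) + (-238.5)] = -326.25.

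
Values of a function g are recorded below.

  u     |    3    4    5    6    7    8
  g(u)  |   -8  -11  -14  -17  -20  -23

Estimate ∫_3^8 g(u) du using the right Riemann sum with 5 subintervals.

Δu = 1.
Sum = 1·[(-11) + (-14) + (-17) + (-20) + (-23)] = -85.

-85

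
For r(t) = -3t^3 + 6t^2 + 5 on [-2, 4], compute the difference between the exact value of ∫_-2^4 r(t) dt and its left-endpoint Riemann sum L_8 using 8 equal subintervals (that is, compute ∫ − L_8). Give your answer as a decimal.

-52.3125

Exact integral: ∫_-2^4 r(t) dt = -6.
L_8 = 46.3125.
Error = -6 − 46.3125 = -52.3125.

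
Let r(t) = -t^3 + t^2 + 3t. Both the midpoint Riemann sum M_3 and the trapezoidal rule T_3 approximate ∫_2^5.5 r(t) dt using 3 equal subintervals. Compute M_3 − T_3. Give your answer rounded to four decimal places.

12.2075

M_3 ≈ -128.529803.
T_3 ≈ -140.737269.
M_3 − T_3 ≈ 12.2075.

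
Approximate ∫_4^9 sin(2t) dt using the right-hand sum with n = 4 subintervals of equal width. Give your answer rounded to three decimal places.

-1.255

Δt = (9 − 4)/4 = 1.25.
Right endpoints: 5.25, 6.5, 7.75, 9.
f(5.25) ≈ -0.880, f(6.5) ≈ 0.420, f(7.75) ≈ 0.206, f(9) ≈ -0.751.
Sum = Δt · [f(5.25) + f(6.5) + f(7.75) + f(9)].
Sum ≈ -1.255.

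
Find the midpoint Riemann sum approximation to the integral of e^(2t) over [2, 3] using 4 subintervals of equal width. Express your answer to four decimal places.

Δt = (3 − 2)/4 = 0.25.
Midpoints: 2.125, 2.375, 2.625, 2.875.
f(2.125) ≈ 70.1054, f(2.375) ≈ 115.5843, f(2.625) ≈ 190.5663, f(2.875) ≈ 314.1907.
Sum = Δt · [f(2.125) + f(2.375) + f(2.625) + f(2.875)].
Sum ≈ 172.6117.

172.6117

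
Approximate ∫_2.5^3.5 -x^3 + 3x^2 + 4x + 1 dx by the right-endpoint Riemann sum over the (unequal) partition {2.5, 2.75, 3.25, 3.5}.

Subinterval widths: 0.25, 0.5, 0.25.
Right endpoints: 2.75, 3.25, 3.5.
f(2.75) = 13.890625, f(3.25) = 11.359375, f(3.5) = 8.875.
Sum = Σ Δx_i · f(x_i).
Sum = 11.37109375.

11.37109375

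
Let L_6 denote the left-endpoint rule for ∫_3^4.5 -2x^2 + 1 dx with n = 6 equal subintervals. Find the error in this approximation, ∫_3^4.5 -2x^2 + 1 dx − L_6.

Exact integral: ∫_3^4.5 f(x) dx = -41.25.
L_6 = -38.46875.
Error = -41.25 − (-38.46875) = -2.78125.

-2.78125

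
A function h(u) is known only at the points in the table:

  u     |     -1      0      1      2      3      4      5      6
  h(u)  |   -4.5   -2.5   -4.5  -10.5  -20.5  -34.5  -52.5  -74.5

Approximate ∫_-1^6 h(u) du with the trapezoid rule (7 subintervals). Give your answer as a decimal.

Δu = 1.
T_7 = (1/2)·[(-4.5) + 2·(-2.5) + 2·(-4.5) + 2·(-10.5) + 2·(-20.5) + 2·(-34.5) + 2·(-52.5) + (-74.5)] = -164.5.

-164.5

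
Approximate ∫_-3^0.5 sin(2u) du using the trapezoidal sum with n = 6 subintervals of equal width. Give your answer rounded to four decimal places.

0.1856

Δu = (0.5 − (-3))/6 = 7/12.
f(-3) ≈ 0.2794, f(-29/12) ≈ 0.9927, f(-11/6) ≈ 0.5013, f(-1.25) ≈ -0.5985, f(-2/3) ≈ -0.9719, f(-1/12) ≈ -0.1659, f(0.5) ≈ 0.8415.
T_6 = (Δu/2)·[f(u_0) + 2f(u_1) + ... + 2f(u_{5}) + f(u_6)].
Sum ≈ 0.1856.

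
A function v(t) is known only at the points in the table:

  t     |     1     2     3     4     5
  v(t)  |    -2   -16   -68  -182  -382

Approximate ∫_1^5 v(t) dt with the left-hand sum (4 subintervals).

-268

Δt = 1.
Sum = 1·[(-2) + (-16) + (-68) + (-182)] = -268.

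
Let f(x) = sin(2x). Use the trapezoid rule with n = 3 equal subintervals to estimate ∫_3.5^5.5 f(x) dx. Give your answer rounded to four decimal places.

Δx = (5.5 − 3.5)/3 = 2/3.
f(3.5) ≈ 0.6570, f(25/6) ≈ 0.8873, f(29/6) ≈ -0.2395, f(5.5) ≈ -1.0000.
T_3 = (Δx/2)·[f(x_0) + 2f(x_1) + 2f(x_2) + f(x_3)].
Sum ≈ 0.3175.

0.3175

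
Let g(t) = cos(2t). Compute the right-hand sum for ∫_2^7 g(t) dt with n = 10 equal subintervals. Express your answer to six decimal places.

Δt = (7 − 2)/10 = 0.5.
Right endpoints: 2.5, 3, 3.5, 4, 4.5, 5, 5.5, 6, 6.5, 7.
g(2.5) ≈ 0.283662, g(3) ≈ 0.960170, g(3.5) ≈ 0.753902, g(4) ≈ -0.145500, g(4.5) ≈ -0.911130, g(5) ≈ -0.839072, g(5.5) ≈ 0.004426, g(6) ≈ 0.843854, g(6.5) ≈ 0.907447, g(7) ≈ 0.136737.
Sum = Δt · [g(2.5) + g(3) + g(3.5) + ...].
Sum ≈ 0.997248.

0.997248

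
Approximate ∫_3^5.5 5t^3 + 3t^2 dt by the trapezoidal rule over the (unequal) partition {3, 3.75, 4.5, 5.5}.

1203.28515625

Subinterval widths: 0.75, 0.75, 1.
f(3) = 162, f(3.75) = 305.859375, f(4.5) = 516.375, f(5.5) = 922.625.
On each subinterval the trapezoid contributes (Δt_i/2)·[f(t_{i-1}) + f(t_i)].
Sum = 1203.28515625.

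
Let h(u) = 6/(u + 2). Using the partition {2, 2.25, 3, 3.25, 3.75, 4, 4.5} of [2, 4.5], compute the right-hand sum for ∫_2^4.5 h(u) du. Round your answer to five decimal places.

2.77193

Subinterval widths: 0.25, 0.75, 0.25, 0.5, 0.25, 0.5.
Right endpoints: 2.25, 3, 3.25, 3.75, 4, 4.5.
h(2.25) = 24/17, h(3) = 1.2, h(3.25) = 8/7, h(3.75) = 24/23, h(4) = 1, h(4.5) = 12/13.
Sum = Σ Δu_i · h(u_i).
Sum ≈ 2.77193.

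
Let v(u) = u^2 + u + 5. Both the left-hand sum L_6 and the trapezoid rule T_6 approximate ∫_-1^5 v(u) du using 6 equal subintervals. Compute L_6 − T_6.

-15

L_6 = 70.
T_6 = 85.
L_6 − T_6 = -15.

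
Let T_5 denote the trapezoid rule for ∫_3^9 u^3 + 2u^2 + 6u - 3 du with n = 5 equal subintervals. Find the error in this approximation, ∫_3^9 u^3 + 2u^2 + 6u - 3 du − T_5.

Exact integral: ∫_3^9 f(u) du = 2286.
T_5 = 2314.8.
Error = 2286 − 2314.8 = -28.8.

-28.8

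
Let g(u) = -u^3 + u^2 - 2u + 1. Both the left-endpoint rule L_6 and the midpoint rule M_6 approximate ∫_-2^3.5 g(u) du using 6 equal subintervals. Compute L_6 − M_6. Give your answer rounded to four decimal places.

L_6 ≈ 4.308015.
M_6 ≈ -18.825883.
L_6 − M_6 ≈ 23.1339.

23.1339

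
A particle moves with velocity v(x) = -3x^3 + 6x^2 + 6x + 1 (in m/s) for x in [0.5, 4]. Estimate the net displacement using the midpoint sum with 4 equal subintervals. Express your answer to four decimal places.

-10.2710

Δx = (4 − 0.5)/4 = 0.875.
Midpoints: 0.9375, 1.8125, 2.6875, 3.5625.
v(0.9375) = 38611/4096, v(1.8125) = 56209/4096, v(2.6875) = 9127/4096, v(3.5625) = -152027/4096.
Sum = Δx · [v(0.9375) + v(1.8125) + v(2.6875) + v(3.5625)].
Sum ≈ -10.2710.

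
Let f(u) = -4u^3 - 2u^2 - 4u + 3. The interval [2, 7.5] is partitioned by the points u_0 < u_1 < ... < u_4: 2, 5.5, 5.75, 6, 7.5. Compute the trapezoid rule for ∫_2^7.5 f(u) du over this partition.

Subinterval widths: 3.5, 0.25, 0.25, 1.5.
f(2) = -45, f(5.5) = -745, f(5.75) = -846.5625, f(6) = -957, f(7.5) = -1827.
On each subinterval the trapezoid contributes (Δu_i/2)·[f(u_{i-1}) + f(u_i)].
Sum = -3894.890625.

-3894.890625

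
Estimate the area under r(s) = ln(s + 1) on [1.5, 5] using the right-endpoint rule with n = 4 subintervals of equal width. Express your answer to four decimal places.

5.3281

Δs = (5 − 1.5)/4 = 0.875.
Right endpoints: 2.375, 3.25, 4.125, 5.
r(2.375) ≈ 1.2164, r(3.25) ≈ 1.4469, r(4.125) ≈ 1.6341, r(5) ≈ 1.7918.
Sum = Δs · [r(2.375) + r(3.25) + r(4.125) + r(5)].
Sum ≈ 5.3281.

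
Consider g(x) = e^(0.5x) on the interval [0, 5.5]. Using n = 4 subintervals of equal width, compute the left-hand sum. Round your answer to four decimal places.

20.3630

Δx = (5.5 − 0)/4 = 1.375.
Left endpoints: 0, 1.375, 2.75, 4.125.
g(0) ≈ 1.0000, g(1.375) ≈ 1.9887, g(2.75) ≈ 3.9551, g(4.125) ≈ 7.8656.
Sum = Δx · [g(0) + g(1.375) + g(2.75) + g(4.125)].
Sum ≈ 20.3630.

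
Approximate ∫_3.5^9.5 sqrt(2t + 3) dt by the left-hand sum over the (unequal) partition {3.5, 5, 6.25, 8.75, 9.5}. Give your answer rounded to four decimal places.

22.4886

Subinterval widths: 1.5, 1.25, 2.5, 0.75.
Left endpoints: 3.5, 5, 6.25, 8.75.
f(3.5) ≈ 3.1623, f(5) ≈ 3.6056, f(6.25) ≈ 3.9370, f(8.75) ≈ 4.5277.
Sum = Σ Δt_i · f(t_i).
Sum ≈ 22.4886.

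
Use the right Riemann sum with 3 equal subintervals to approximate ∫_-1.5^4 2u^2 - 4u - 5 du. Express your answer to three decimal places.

Δu = (4 − (-1.5))/3 = 11/6.
Right endpoints: 1/3, 13/6, 4.
f(1/3) = -55/9, f(13/6) = -77/18, f(4) = 11.
Sum = Δu · [f(1/3) + f(13/6) + f(4)].
Sum ≈ 1.120.

1.120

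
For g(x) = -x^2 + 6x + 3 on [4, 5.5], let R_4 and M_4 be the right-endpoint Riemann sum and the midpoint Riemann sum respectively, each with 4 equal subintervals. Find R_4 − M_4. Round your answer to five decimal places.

-1.03711

R_4 = 12.10546875.
M_4 ≈ 13.1425781.
R_4 − M_4 ≈ -1.03711.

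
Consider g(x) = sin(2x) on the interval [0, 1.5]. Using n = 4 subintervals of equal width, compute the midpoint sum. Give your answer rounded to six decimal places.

1.018705

Δx = (1.5 − 0)/4 = 0.375.
Midpoints: 0.1875, 0.5625, 0.9375, 1.3125.
g(0.1875) ≈ 0.366273, g(0.5625) ≈ 0.902268, g(0.9375) ≈ 0.954086, g(1.3125) ≈ 0.493920.
Sum = Δx · [g(0.1875) + g(0.5625) + g(0.9375) + g(1.3125)].
Sum ≈ 1.018705.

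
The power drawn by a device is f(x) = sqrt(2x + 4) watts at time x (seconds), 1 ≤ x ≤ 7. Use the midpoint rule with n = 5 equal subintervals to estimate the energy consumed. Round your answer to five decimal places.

Δx = (7 − 1)/5 = 1.2.
Midpoints: 1.6, 2.8, 4, 5.2, 6.4.
f(1.6) ≈ 2.68328, f(2.8) ≈ 3.09839, f(4) ≈ 3.46410, f(5.2) ≈ 3.79473, f(6.4) ≈ 4.09878.
Sum = Δx · [f(1.6) + f(2.8) + f(4) + f(5.2) + f(6.4)].
Sum ≈ 20.56714.

20.56714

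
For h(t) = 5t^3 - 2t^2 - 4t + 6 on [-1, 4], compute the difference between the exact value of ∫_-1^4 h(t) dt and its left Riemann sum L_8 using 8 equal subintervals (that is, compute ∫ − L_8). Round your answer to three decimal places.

Exact integral: ∫_-1^4 h(t) dt ≈ 275.41667.
L_8 = 196.15234375.
Error ≈ 275.41667 − 196.15234375 ≈ 79.264.

79.264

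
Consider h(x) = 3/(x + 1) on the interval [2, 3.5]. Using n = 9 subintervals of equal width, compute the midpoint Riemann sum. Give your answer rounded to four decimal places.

Δx = (3.5 − 2)/9 = 1/6.
Midpoints: 25/12, 2.25, 29/12, 31/12, 2.75, 35/12, 37/12, 3.25, 41/12.
h(25/12) = 36/37, h(2.25) = 12/13, h(29/12) = 36/41, h(31/12) = 36/43, h(2.75) = 0.8, h(35/12) = 36/47, h(37/12) = 36/49, h(3.25) = 12/17, h(41/12) = 36/53.
Sum = Δx · [h(25/12) + h(2.25) + h(29/12) + ...].
Sum ≈ 1.2162.

1.2162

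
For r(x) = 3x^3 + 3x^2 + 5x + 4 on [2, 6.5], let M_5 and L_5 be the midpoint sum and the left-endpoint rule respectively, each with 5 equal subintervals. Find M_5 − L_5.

384.1171875

M_5 = 1694.5171875.
L_5 = 1310.4.
M_5 − L_5 = 384.1171875.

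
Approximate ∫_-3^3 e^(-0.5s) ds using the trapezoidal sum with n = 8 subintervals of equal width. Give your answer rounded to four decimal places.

8.6167

Δs = (3 − (-3))/8 = 0.75.
f(-3) ≈ 4.4817, f(-2.25) ≈ 3.0802, f(-1.5) ≈ 2.1170, f(-0.75) ≈ 1.4550, f(0) ≈ 1.0000, f(0.75) ≈ 0.6873, f(1.5) ≈ 0.4724, f(2.25) ≈ 0.3247, f(3) ≈ 0.2231.
T_8 = (Δs/2)·[f(s_0) + 2f(s_1) + ... + 2f(s_{7}) + f(s_8)].
Sum ≈ 8.6167.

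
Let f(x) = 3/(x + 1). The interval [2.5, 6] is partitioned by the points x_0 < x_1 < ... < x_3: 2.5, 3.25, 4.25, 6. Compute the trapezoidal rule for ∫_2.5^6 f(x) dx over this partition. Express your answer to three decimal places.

2.100

Subinterval widths: 0.75, 1, 1.75.
f(2.5) = 6/7, f(3.25) = 12/17, f(4.25) = 4/7, f(6) = 3/7.
On each subinterval the trapezoid contributes (Δx_i/2)·[f(x_{i-1}) + f(x_i)].
Sum ≈ 2.100.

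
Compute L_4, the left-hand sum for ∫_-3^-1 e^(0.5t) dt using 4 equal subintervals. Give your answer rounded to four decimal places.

Δt = (-1 − (-3))/4 = 0.5.
Left endpoints: -3, -2.5, -2, -1.5.
f(-3) ≈ 0.2231, f(-2.5) ≈ 0.2865, f(-2) ≈ 0.3679, f(-1.5) ≈ 0.4724.
Sum = Δt · [f(-3) + f(-2.5) + f(-2) + f(-1.5)].
Sum ≈ 0.6749.

0.6749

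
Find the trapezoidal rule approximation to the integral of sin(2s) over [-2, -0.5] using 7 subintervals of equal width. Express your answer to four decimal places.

-0.5878

Δs = (-0.5 − (-2))/7 = 3/14.
f(-2) ≈ 0.7568, f(-25/14) ≈ 0.4167, f(-11/7) ≈ 0.0013, f(-19/14) ≈ -0.4144, f(-8/7) ≈ -0.7551, f(-13/14) ≈ -0.9593, f(-5/7) ≈ -0.9899, f(-0.5) ≈ -0.8415.
T_7 = (Δs/2)·[f(s_0) + 2f(s_1) + ... + 2f(s_{6}) + f(s_7)].
Sum ≈ -0.5878.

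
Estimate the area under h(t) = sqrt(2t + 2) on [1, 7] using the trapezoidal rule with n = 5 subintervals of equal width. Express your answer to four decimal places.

Δt = (7 − 1)/5 = 1.2.
h(1) ≈ 2.0000, h(2.2) ≈ 2.5298, h(3.4) ≈ 2.9665, h(4.6) ≈ 3.3466, h(5.8) ≈ 3.6878, h(7) ≈ 4.0000.
T_5 = (Δt/2)·[h(t_0) + 2h(t_1) + ... + 2h(t_{4}) + h(t_5)].
Sum ≈ 18.6369.

18.6369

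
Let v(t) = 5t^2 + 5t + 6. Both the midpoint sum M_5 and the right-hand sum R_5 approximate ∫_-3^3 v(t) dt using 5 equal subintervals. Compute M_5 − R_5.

-28.8

M_5 = 122.4.
R_5 = 151.2.
M_5 − R_5 = -28.8.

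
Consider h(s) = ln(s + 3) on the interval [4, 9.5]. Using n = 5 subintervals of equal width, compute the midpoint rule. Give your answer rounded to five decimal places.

Δs = (9.5 − 4)/5 = 1.1.
Midpoints: 4.55, 5.65, 6.75, 7.85, 8.95.
h(4.55) ≈ 2.02155, h(5.65) ≈ 2.15756, h(6.75) ≈ 2.27727, h(7.85) ≈ 2.38417, h(8.95) ≈ 2.48073.
Sum = Δs · [h(4.55) + h(5.65) + h(6.75) + h(7.85) + h(8.95)].
Sum ≈ 12.45340.

12.45340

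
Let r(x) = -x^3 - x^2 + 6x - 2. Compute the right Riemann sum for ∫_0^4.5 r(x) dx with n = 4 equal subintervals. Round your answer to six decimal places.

Δx = (4.5 − 0)/4 = 1.125.
Right endpoints: 1.125, 2.25, 3.375, 4.5.
r(1.125) = 1055/512, r(2.25) = -4.953125, r(3.375) = -16171/512, r(4.5) = -86.375.
Sum = Δx · [r(1.125) + r(2.25) + r(3.375) + r(4.5)].
Sum ≈ -135.958008.

-135.958008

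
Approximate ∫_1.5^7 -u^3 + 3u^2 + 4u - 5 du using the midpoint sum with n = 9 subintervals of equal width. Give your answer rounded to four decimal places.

-191.6905

Δu = (7 − 1.5)/9 = 11/18.
Midpoints: 65/36, 29/12, 109/36, 131/36, 4.25, 175/36, 197/36, 73/12, 241/36.
f(65/36) = 285355/46656, f(29/12) = 13951/1728, f(109/36) = 319895/46656, f(131/36) = 51121/46656, f(4.25) = -10.578125, f(175/36) = -1377955/46656, f(197/36) = -2666033/46656, f(73/12) = -163765/1728, f(241/36) = -6708709/46656.
Sum = Δu · [f(65/36) + f(29/12) + f(109/36) + ...].
Sum ≈ -191.6905.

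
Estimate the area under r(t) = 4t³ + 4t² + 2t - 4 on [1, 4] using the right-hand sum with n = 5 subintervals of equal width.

Δt = (4 − 1)/5 = 0.6.
Right endpoints: 1.6, 2.2, 2.8, 3.4, 4.
r(1.6) = 25.824, r(2.2) = 62.352, r(2.8) = 120.768, r(3.4) = 206.256, r(4) = 324.
Sum = Δt · [r(1.6) + r(2.2) + r(2.8) + r(3.4) + r(4)].
Sum = 443.52.

443.52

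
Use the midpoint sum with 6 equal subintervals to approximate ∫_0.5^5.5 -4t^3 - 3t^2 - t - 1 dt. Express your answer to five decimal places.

-1089.96528

Δt = (5.5 − 0.5)/6 = 5/6.
Midpoints: 11/12, 1.75, 31/12, 41/12, 4.25, 61/12.
f(11/12) = -203/27, f(1.75) = -33.375, f(31/12) = -9997/108, f(41/12) = -42979/216, f(4.25) = -366.5, f(61/12) = -131549/216.
Sum = Δt · [f(11/12) + f(1.75) + f(31/12) + ...].
Sum ≈ -1089.96528.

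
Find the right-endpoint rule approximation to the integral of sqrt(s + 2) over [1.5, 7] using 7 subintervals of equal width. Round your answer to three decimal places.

Δs = (7 − 1.5)/7 = 11/14.
Right endpoints: 16/7, 43/14, 27/7, 65/14, 38/7, 87/14, 7.
f(16/7) ≈ 2.070, f(43/14) ≈ 2.252, f(27/7) ≈ 2.420, f(65/14) ≈ 2.577, f(38/7) ≈ 2.726, f(87/14) ≈ 2.866, f(7) ≈ 3.000.
Sum = Δs · [f(16/7) + f(43/14) + f(27/7) + ...].
Sum ≈ 14.073.

14.073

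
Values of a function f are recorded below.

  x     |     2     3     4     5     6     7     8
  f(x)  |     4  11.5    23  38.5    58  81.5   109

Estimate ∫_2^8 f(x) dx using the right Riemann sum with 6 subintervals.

Δx = 1.
Sum = 1·[11.5 + 23 + 38.5 + 58 + 81.5 + 109] = 321.5.

321.5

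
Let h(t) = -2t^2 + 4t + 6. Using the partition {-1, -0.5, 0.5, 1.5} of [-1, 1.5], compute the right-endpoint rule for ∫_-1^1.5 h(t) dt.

Subinterval widths: 0.5, 1, 1.
Right endpoints: -0.5, 0.5, 1.5.
h(-0.5) = 3.5, h(0.5) = 7.5, h(1.5) = 7.5.
Sum = Σ Δt_i · h(t_i).
Sum = 16.75.

16.75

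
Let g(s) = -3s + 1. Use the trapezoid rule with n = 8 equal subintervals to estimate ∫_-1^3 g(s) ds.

-8

Δs = (3 − (-1))/8 = 0.5.
g(-1) = 4, g(-0.5) = 2.5, g(0) = 1, g(0.5) = -0.5, g(1) = -2, g(1.5) = -3.5, g(2) = -5, g(2.5) = -6.5, g(3) = -8.
T_8 = (Δs/2)·[g(s_0) + 2g(s_1) + ... + 2g(s_{7}) + g(s_8)].
Sum = -8.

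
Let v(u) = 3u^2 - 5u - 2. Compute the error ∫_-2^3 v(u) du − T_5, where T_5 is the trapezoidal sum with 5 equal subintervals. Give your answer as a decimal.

Exact integral: ∫_-2^3 v(u) du = 12.5.
T_5 = 15.
Error = 12.5 − 15 = -2.5.

-2.5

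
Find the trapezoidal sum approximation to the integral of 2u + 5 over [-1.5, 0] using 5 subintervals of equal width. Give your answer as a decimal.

5.25

Δu = (0 − (-1.5))/5 = 0.3.
f(-1.5) = 2, f(-1.2) = 2.6, f(-0.9) = 3.2, f(-0.6) = 3.8, f(-0.3) = 4.4, f(0) = 5.
T_5 = (Δu/2)·[f(u_0) + 2f(u_1) + ... + 2f(u_{4}) + f(u_5)].
Sum = 5.25.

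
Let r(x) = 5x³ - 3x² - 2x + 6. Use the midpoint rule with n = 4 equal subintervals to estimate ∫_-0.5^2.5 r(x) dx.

Δx = (2.5 − (-0.5))/4 = 0.75.
Midpoints: -0.125, 0.625, 1.375, 2.125.
r(-0.125) = 3171/512, r(0.625) = 2457/512, r(1.375) = 5415/512, r(2.125) = 18525/512.
Sum = Δx · [r(-0.125) + r(0.625) + r(1.375) + r(2.125)].
Sum = 43.3125.

43.3125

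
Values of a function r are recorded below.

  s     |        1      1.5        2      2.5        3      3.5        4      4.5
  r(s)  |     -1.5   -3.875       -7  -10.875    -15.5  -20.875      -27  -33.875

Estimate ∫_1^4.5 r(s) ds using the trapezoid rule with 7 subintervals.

-51.40625

Δs = 0.5.
T_7 = (0.5/2)·[(-1.5) + 2·(-3.875) + 2·(-7) + 2·(-10.875) + 2·(-15.5) + 2·(-20.875) + 2·(-27) + (-33.875)] = -51.40625.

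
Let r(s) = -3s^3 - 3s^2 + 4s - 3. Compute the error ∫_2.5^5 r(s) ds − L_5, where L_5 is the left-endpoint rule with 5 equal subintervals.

-89.765625

Exact integral: ∫_2.5^5 r(s) ds = -518.828125.
L_5 = -429.0625.
Error = -518.828125 − (-429.0625) = -89.765625.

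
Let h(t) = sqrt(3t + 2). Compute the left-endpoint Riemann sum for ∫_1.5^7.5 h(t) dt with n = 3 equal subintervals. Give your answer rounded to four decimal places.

20.7724

Δt = (7.5 − 1.5)/3 = 2.
Left endpoints: 1.5, 3.5, 5.5.
h(1.5) ≈ 2.5495, h(3.5) ≈ 3.5355, h(5.5) ≈ 4.3012.
Sum = Δt · [h(1.5) + h(3.5) + h(5.5)].
Sum ≈ 20.7724.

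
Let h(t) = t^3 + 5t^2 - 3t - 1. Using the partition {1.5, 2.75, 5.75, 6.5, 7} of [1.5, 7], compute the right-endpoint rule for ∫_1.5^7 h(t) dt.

Subinterval widths: 1.25, 3, 0.75, 0.5.
Right endpoints: 2.75, 5.75, 6.5, 7.
h(2.75) = 49.359375, h(5.75) = 337.171875, h(6.5) = 465.375, h(7) = 566.
Sum = Σ Δt_i · h(t_i).
Sum = 1705.24609375.

1705.24609375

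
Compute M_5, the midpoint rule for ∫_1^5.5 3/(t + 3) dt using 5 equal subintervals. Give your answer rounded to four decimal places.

2.2564

Δt = (5.5 − 1)/5 = 0.9.
Midpoints: 1.45, 2.35, 3.25, 4.15, 5.05.
f(1.45) = 60/89, f(2.35) = 60/107, f(3.25) = 0.48, f(4.15) = 60/143, f(5.05) = 60/161.
Sum = Δt · [f(1.45) + f(2.35) + f(3.25) + f(4.15) + f(5.05)].
Sum ≈ 2.2564.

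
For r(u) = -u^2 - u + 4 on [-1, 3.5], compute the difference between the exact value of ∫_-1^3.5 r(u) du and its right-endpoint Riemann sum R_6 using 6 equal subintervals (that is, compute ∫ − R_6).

6.328125

Exact integral: ∫_-1^3.5 r(u) du = -2.25.
R_6 = -8.578125.
Error = -2.25 − (-8.578125) = 6.328125.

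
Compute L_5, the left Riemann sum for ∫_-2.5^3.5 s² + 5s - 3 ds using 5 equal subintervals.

Δs = (3.5 − (-2.5))/5 = 1.2.
Left endpoints: -2.5, -1.3, -0.1, 1.1, 2.3.
f(-2.5) = -9.25, f(-1.3) = -7.81, f(-0.1) = -3.49, f(1.1) = 3.71, f(2.3) = 13.79.
Sum = Δs · [f(-2.5) + f(-1.3) + f(-0.1) + f(1.1) + f(2.3)].
Sum = -3.66.

-3.66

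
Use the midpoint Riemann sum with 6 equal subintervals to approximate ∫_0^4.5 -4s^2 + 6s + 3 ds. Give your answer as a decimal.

-46.40625

Δs = (4.5 − 0)/6 = 0.75.
Midpoints: 0.375, 1.125, 1.875, 2.625, 3.375, 4.125.
f(0.375) = 4.6875, f(1.125) = 4.6875, f(1.875) = 0.1875, f(2.625) = -8.8125, f(3.375) = -22.3125, f(4.125) = -40.3125.
Sum = Δs · [f(0.375) + f(1.125) + f(1.875) + ...].
Sum = -46.40625.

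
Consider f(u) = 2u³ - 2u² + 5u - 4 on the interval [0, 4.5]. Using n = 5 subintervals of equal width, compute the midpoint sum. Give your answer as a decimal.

173.413125

Δu = (4.5 − 0)/5 = 0.9.
Midpoints: 0.45, 1.35, 2.25, 3.15, 4.05.
f(0.45) = -1.97275, f(1.35) = 4.02575, f(2.25) = 19.90625, f(3.15) = 54.41675, f(4.05) = 116.30525.
Sum = Δu · [f(0.45) + f(1.35) + f(2.25) + f(3.15) + f(4.05)].
Sum = 173.413125.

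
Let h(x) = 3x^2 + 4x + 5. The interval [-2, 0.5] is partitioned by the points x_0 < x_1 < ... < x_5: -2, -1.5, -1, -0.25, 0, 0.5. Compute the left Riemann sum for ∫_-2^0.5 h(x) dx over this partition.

13.921875

Subinterval widths: 0.5, 0.5, 0.75, 0.25, 0.5.
Left endpoints: -2, -1.5, -1, -0.25, 0.
h(-2) = 9, h(-1.5) = 5.75, h(-1) = 4, h(-0.25) = 4.1875, h(0) = 5.
Sum = Σ Δx_i · h(x_i).
Sum = 13.921875.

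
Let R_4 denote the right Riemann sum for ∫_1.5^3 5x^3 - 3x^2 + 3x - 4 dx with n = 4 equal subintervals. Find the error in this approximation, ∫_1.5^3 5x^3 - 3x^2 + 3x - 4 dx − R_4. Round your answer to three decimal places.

-20.276

Exact integral: ∫_1.5^3 f(x) dx = 75.421875.
R_4 ≈ 95.69824.
Error ≈ 75.421875 − 95.69824 ≈ -20.276.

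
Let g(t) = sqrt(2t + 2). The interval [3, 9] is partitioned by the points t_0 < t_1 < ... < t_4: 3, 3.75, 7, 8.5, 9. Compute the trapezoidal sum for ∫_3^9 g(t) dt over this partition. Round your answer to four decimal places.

22.2020

Subinterval widths: 0.75, 3.25, 1.5, 0.5.
g(3) ≈ 2.8284, g(3.75) ≈ 3.0822, g(7) ≈ 4.0000, g(8.5) ≈ 4.3589, g(9) ≈ 4.4721.
On each subinterval the trapezoid contributes (Δt_i/2)·[g(t_{i-1}) + g(t_i)].
Sum ≈ 22.2020.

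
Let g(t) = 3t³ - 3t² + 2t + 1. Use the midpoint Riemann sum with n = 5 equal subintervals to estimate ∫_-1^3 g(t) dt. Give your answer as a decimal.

42.72

Δt = (3 − (-1))/5 = 0.8.
Midpoints: -0.6, 0.2, 1, 1.8, 2.6.
g(-0.6) = -1.928, g(0.2) = 1.304, g(1) = 3, g(1.8) = 12.376, g(2.6) = 38.648.
Sum = Δt · [g(-0.6) + g(0.2) + g(1) + g(1.8) + g(2.6)].
Sum = 42.72.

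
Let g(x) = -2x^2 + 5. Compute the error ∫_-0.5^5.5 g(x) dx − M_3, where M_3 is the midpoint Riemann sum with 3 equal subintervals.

Exact integral: ∫_-0.5^5.5 g(x) dx = -81.
M_3 = -77.
Error = -81 − (-77) = -4.

-4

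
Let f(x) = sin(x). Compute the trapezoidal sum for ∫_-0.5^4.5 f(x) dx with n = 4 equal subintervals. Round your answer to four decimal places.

Δx = (4.5 − (-0.5))/4 = 1.25.
f(-0.5) ≈ -0.4794, f(0.75) ≈ 0.6816, f(2) ≈ 0.9093, f(3.25) ≈ -0.1082, f(4.5) ≈ -0.9775.
T_4 = (Δx/2)·[f(x_0) + 2f(x_1) + 2f(x_2) + 2f(x_3) + f(x_4)].
Sum ≈ 0.9428.

0.9428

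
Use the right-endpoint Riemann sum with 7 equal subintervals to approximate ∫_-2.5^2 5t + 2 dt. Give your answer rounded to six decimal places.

Δt = (2 − (-2.5))/7 = 9/14.
Right endpoints: -13/7, -17/14, -4/7, 1/14, 5/7, 19/14, 2.
f(-13/7) = -51/7, f(-17/14) = -57/14, f(-4/7) = -6/7, f(1/14) = 33/14, f(5/7) = 39/7, f(19/14) = 123/14, f(2) = 12.
Sum = Δt · [f(-13/7) + f(-17/14) + f(-4/7) + ...].
Sum ≈ 10.607143.

10.607143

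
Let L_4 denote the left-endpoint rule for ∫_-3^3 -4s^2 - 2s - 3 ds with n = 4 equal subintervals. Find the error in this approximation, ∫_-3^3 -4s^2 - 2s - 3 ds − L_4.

0

Exact integral: ∫_-3^3 f(s) ds = -90.
L_4 = -90.
Error = -90 − (-90) = 0.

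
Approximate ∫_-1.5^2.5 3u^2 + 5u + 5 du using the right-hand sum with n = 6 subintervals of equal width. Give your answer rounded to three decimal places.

60.556

Δu = (2.5 − (-1.5))/6 = 2/3.
Right endpoints: -5/6, -1/6, 0.5, 7/6, 11/6, 2.5.
f(-5/6) = 35/12, f(-1/6) = 4.25, f(0.5) = 8.25, f(7/6) = 179/12, f(11/6) = 24.25, f(2.5) = 36.25.
Sum = Δu · [f(-5/6) + f(-1/6) + f(0.5) + ...].
Sum ≈ 60.556.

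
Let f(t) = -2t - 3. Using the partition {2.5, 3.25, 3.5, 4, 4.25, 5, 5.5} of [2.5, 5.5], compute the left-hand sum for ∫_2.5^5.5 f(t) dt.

-31.25

Subinterval widths: 0.75, 0.25, 0.5, 0.25, 0.75, 0.5.
Left endpoints: 2.5, 3.25, 3.5, 4, 4.25, 5.
f(2.5) = -8, f(3.25) = -9.5, f(3.5) = -10, f(4) = -11, f(4.25) = -11.5, f(5) = -13.
Sum = Σ Δt_i · f(t_i).
Sum = -31.25.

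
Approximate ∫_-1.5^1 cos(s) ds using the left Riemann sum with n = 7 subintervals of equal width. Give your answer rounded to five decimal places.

1.73553

Δs = (1 − (-1.5))/7 = 5/14.
Left endpoints: -1.5, -8/7, -11/14, -3/7, -1/14, 2/7, 9/14.
f(-1.5) ≈ 0.07074, f(-8/7) ≈ 0.41500, f(-11/14) ≈ 0.70688, f(-3/7) ≈ 0.90956, f(-1/14) ≈ 0.99745, f(2/7) ≈ 0.95946, f(9/14) ≈ 0.80039.
Sum = Δs · [f(-1.5) + f(-8/7) + f(-11/14) + ...].
Sum ≈ 1.73553.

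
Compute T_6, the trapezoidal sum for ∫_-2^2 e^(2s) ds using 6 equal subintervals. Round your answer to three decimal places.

31.218

Δs = (2 − (-2))/6 = 2/3.
f(-2) ≈ 0.018, f(-4/3) ≈ 0.069, f(-2/3) ≈ 0.264, f(0) ≈ 1.000, f(2/3) ≈ 3.794, f(4/3) ≈ 14.392, f(2) ≈ 54.598.
T_6 = (Δs/2)·[f(s_0) + 2f(s_1) + ... + 2f(s_{5}) + f(s_6)].
Sum ≈ 31.218.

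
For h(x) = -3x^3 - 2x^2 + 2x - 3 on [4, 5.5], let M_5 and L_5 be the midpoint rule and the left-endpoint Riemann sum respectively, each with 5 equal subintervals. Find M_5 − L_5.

M_5 = -552.2934375.
L_5 = -503.91.
M_5 − L_5 = -48.3834375.

-48.3834375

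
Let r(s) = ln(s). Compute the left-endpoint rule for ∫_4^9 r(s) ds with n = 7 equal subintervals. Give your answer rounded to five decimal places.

Δs = (9 − 4)/7 = 5/7.
Left endpoints: 4, 33/7, 38/7, 43/7, 48/7, 53/7, 58/7.
r(4) ≈ 1.38629, r(33/7) ≈ 1.55060, r(38/7) ≈ 1.69168, r(43/7) ≈ 1.81529, r(48/7) ≈ 1.92529, r(53/7) ≈ 2.02438, r(58/7) ≈ 2.11453.
Sum = Δs · [r(4) + r(33/7) + r(38/7) + ...].
Sum ≈ 8.93433.

8.93433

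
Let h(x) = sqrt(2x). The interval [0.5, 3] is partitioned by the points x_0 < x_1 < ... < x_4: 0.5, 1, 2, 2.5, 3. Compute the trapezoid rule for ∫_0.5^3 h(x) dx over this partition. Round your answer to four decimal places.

Subinterval widths: 0.5, 1, 0.5, 0.5.
h(0.5) ≈ 1.0000, h(1) ≈ 1.4142, h(2) ≈ 2.0000, h(2.5) ≈ 2.2361, h(3) ≈ 2.4495.
On each subinterval the trapezoid contributes (Δx_i/2)·[h(x_{i-1}) + h(x_i)].
Sum ≈ 4.5411.

4.5411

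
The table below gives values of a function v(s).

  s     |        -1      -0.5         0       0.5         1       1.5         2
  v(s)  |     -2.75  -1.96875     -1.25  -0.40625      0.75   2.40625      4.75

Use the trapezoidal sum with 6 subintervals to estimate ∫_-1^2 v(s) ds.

0.265625

Δs = 0.5.
T_6 = (0.5/2)·[(-2.75) + 2·(-1.96875) + 2·(-1.25) + 2·(-0.40625) + 2·0.75 + 2·2.40625 + 4.75] = 0.265625.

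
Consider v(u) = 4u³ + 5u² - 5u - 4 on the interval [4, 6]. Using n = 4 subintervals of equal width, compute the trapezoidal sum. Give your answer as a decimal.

1240.75

Δu = (6 − 4)/4 = 0.5.
v(4) = 312, v(4.5) = 439.25, v(5) = 596, v(5.5) = 785.25, v(6) = 1010.
T_4 = (Δu/2)·[v(u_0) + 2v(u_1) + 2v(u_2) + 2v(u_3) + v(u_4)].
Sum = 1240.75.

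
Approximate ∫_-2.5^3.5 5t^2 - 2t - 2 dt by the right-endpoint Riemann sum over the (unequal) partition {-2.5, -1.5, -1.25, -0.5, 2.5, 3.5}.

Subinterval widths: 1, 0.25, 0.75, 3, 1.
Right endpoints: -1.5, -1.25, -0.5, 2.5, 3.5.
f(-1.5) = 12.25, f(-1.25) = 8.3125, f(-0.5) = 0.25, f(2.5) = 24.25, f(3.5) = 52.25.
Sum = Σ Δt_i · f(t_i).
Sum = 139.515625.

139.515625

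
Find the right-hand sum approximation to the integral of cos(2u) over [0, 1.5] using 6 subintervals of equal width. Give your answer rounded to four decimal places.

Δu = (1.5 − 0)/6 = 0.25.
Right endpoints: 0.25, 0.5, 0.75, 1, 1.25, 1.5.
f(0.25) ≈ 0.8776, f(0.5) ≈ 0.5403, f(0.75) ≈ 0.0707, f(1) ≈ -0.4161, f(1.25) ≈ -0.8011, f(1.5) ≈ -0.9900.
Sum = Δu · [f(0.25) + f(0.5) + f(0.75) + ...].
Sum ≈ -0.1797.

-0.1797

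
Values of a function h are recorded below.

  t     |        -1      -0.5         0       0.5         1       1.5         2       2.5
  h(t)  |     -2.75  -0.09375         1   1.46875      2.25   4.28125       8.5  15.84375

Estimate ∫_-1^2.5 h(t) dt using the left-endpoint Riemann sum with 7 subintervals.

7.328125

Δt = 0.5.
Sum = 0.5·[(-2.75) + (-0.09375) + 1 + 1.46875 + 2.25 + 4.28125 + 8.5] = 7.328125.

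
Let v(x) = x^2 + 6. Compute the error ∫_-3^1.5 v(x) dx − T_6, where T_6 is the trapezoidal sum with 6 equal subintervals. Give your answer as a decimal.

Exact integral: ∫_-3^1.5 v(x) dx = 37.125.
T_6 = 37.546875.
Error = 37.125 − 37.546875 = -0.421875.

-0.421875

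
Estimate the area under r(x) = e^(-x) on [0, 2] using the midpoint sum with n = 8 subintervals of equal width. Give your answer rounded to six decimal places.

Δx = (2 − 0)/8 = 0.25.
Midpoints: 0.125, 0.375, 0.625, 0.875, 1.125, 1.375, 1.625, 1.875.
r(0.125) ≈ 0.882497, r(0.375) ≈ 0.687289, r(0.625) ≈ 0.535261, r(0.875) ≈ 0.416862, r(1.125) ≈ 0.324652, r(1.375) ≈ 0.252840, r(1.625) ≈ 0.196912, r(1.875) ≈ 0.153355.
Sum = Δx · [r(0.125) + r(0.375) + r(0.625) + ...].
Sum ≈ 0.862417.

0.862417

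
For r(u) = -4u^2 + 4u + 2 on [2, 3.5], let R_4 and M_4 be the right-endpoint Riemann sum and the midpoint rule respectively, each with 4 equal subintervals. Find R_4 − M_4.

R_4 = -32.203125.
M_4 = -26.9296875.
R_4 − M_4 = -5.2734375.

-5.2734375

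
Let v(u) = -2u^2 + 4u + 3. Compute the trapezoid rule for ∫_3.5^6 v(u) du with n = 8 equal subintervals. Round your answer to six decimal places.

-60.498047

Δu = (6 − 3.5)/8 = 0.3125.
v(3.5) = -7.5, v(3.8125) = -10.8203125, v(4.125) = -14.53125, v(4.4375) = -18.6328125, v(4.75) = -23.125, v(5.0625) = -28.0078125, v(5.375) = -33.28125, v(5.6875) = -38.9453125, v(6) = -45.
T_8 = (Δu/2)·[v(u_0) + 2v(u_1) + ... + 2v(u_{7}) + v(u_8)].
Sum ≈ -60.498047.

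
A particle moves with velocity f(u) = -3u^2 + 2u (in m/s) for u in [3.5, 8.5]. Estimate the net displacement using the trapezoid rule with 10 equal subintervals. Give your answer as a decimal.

-511.875

Δu = (8.5 − 3.5)/10 = 0.5.
f(3.5) = -29.75, f(4) = -40, f(4.5) = -51.75, f(5) = -65, f(5.5) = -79.75, f(6) = -96, f(6.5) = -113.75, f(7) = -133, f(7.5) = -153.75, f(8) = -176, f(8.5) = -199.75.
T_10 = (Δu/2)·[f(u_0) + 2f(u_1) + ... + 2f(u_{9}) + f(u_10)].
Sum = -511.875.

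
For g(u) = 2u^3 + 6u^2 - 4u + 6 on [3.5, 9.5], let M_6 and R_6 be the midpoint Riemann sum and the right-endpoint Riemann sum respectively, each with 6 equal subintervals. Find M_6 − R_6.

M_6 = 5484.
R_6 = 6588.
M_6 − R_6 = -1104.

-1104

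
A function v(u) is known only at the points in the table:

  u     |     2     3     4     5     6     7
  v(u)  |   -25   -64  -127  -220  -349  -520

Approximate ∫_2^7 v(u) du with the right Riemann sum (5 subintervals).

Δu = 1.
Sum = 1·[(-64) + (-127) + (-220) + (-349) + (-520)] = -1280.

-1280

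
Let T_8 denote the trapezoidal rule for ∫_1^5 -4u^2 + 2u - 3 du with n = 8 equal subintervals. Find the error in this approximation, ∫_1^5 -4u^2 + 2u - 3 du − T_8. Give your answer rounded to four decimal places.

0.6667

Exact integral: ∫_1^5 f(u) du ≈ -153.333333.
T_8 = -154.
Error ≈ -153.333333 − (-154) ≈ 0.6667.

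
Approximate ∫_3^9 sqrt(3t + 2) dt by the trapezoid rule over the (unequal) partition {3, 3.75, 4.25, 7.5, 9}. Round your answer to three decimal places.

Subinterval widths: 0.75, 0.5, 3.25, 1.5.
f(3) ≈ 3.317, f(3.75) ≈ 3.640, f(4.25) ≈ 3.841, f(7.5) ≈ 4.950, f(9) ≈ 5.385.
On each subinterval the trapezoid contributes (Δt_i/2)·[f(t_{i-1}) + f(t_i)].
Sum ≈ 26.514.

26.514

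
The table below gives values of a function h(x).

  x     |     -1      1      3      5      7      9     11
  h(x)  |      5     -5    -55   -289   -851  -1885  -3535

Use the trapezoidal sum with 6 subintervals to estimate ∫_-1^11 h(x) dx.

Δx = 2.
T_6 = (2/2)·[5 + 2·(-5) + 2·(-55) + 2·(-289) + 2·(-851) + 2·(-1885) + (-3535)] = -9700.

-9700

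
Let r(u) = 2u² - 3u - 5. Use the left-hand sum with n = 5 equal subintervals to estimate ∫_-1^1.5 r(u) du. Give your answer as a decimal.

Δu = (1.5 − (-1))/5 = 0.5.
Left endpoints: -1, -0.5, 0, 0.5, 1.
r(-1) = 0, r(-0.5) = -3, r(0) = -5, r(0.5) = -6, r(1) = -6.
Sum = Δu · [r(-1) + r(-0.5) + r(0) + r(0.5) + r(1)].
Sum = -10.

-10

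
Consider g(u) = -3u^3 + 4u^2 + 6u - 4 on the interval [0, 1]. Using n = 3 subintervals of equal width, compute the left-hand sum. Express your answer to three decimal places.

Δu = (1 − 0)/3 = 1/3.
Left endpoints: 0, 1/3, 2/3.
g(0) = -4, g(1/3) = -5/3, g(2/3) = 8/9.
Sum = Δu · [g(0) + g(1/3) + g(2/3)].
Sum ≈ -1.593.

-1.593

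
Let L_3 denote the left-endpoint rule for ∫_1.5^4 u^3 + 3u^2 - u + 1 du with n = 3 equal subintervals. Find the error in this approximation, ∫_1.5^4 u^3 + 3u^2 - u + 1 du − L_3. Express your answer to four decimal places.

Exact integral: ∫_1.5^4 f(u) du = 118.984375.
L_3 ≈ 80.833333.
Error ≈ 118.984375 − 80.833333 ≈ 38.1510.

38.1510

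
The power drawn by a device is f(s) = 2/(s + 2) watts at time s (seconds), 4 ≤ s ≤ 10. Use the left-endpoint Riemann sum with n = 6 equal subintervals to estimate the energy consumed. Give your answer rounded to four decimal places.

Δs = (10 − 4)/6 = 1.
Left endpoints: 4, 5, 6, 7, 8, 9.
f(4) = 1/3, f(5) = 2/7, f(6) = 0.25, f(7) = 2/9, f(8) = 0.2, f(9) = 2/11.
Sum = Δs · [f(4) + f(5) + f(6) + ...].
Sum ≈ 1.4731.

1.4731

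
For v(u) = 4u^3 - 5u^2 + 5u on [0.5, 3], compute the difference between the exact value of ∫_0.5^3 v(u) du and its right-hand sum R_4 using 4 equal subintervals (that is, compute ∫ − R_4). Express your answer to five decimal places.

-26.43229

Exact integral: ∫_0.5^3 v(u) du ≈ 58.0208333.
R_4 = 84.453125.
Error ≈ 58.0208333 − 84.453125 ≈ -26.43229.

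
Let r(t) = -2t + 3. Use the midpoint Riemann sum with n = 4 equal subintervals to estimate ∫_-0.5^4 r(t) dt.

-2.25

Δt = (4 − (-0.5))/4 = 1.125.
Midpoints: 0.0625, 1.1875, 2.3125, 3.4375.
r(0.0625) = 2.875, r(1.1875) = 0.625, r(2.3125) = -1.625, r(3.4375) = -3.875.
Sum = Δt · [r(0.0625) + r(1.1875) + r(2.3125) + r(3.4375)].
Sum = -2.25.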